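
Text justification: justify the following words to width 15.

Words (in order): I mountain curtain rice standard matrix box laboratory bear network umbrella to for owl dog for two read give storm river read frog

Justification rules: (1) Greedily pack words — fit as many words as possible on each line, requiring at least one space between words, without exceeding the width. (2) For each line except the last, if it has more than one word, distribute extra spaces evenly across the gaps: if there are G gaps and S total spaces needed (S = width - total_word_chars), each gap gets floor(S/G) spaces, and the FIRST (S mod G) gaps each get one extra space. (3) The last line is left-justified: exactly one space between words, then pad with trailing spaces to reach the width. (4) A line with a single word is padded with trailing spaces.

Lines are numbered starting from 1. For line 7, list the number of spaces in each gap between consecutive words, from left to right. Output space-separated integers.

Answer: 1 1 1

Derivation:
Line 1: ['I', 'mountain'] (min_width=10, slack=5)
Line 2: ['curtain', 'rice'] (min_width=12, slack=3)
Line 3: ['standard', 'matrix'] (min_width=15, slack=0)
Line 4: ['box', 'laboratory'] (min_width=14, slack=1)
Line 5: ['bear', 'network'] (min_width=12, slack=3)
Line 6: ['umbrella', 'to', 'for'] (min_width=15, slack=0)
Line 7: ['owl', 'dog', 'for', 'two'] (min_width=15, slack=0)
Line 8: ['read', 'give', 'storm'] (min_width=15, slack=0)
Line 9: ['river', 'read', 'frog'] (min_width=15, slack=0)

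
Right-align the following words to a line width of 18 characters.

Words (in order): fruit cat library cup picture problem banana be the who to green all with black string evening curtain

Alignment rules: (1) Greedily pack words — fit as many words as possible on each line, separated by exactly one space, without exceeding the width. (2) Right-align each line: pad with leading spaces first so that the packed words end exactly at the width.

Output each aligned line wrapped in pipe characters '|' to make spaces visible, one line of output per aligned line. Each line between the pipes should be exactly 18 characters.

Answer: | fruit cat library|
|       cup picture|
| problem banana be|
|  the who to green|
|    all with black|
|    string evening|
|           curtain|

Derivation:
Line 1: ['fruit', 'cat', 'library'] (min_width=17, slack=1)
Line 2: ['cup', 'picture'] (min_width=11, slack=7)
Line 3: ['problem', 'banana', 'be'] (min_width=17, slack=1)
Line 4: ['the', 'who', 'to', 'green'] (min_width=16, slack=2)
Line 5: ['all', 'with', 'black'] (min_width=14, slack=4)
Line 6: ['string', 'evening'] (min_width=14, slack=4)
Line 7: ['curtain'] (min_width=7, slack=11)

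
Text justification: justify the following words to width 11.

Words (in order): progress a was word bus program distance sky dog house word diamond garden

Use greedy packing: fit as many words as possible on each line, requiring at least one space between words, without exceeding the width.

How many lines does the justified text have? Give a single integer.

Line 1: ['progress', 'a'] (min_width=10, slack=1)
Line 2: ['was', 'word'] (min_width=8, slack=3)
Line 3: ['bus', 'program'] (min_width=11, slack=0)
Line 4: ['distance'] (min_width=8, slack=3)
Line 5: ['sky', 'dog'] (min_width=7, slack=4)
Line 6: ['house', 'word'] (min_width=10, slack=1)
Line 7: ['diamond'] (min_width=7, slack=4)
Line 8: ['garden'] (min_width=6, slack=5)
Total lines: 8

Answer: 8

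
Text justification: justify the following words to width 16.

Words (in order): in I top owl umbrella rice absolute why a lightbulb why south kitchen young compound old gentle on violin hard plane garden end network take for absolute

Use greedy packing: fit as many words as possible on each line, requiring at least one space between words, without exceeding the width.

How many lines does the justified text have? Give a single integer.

Line 1: ['in', 'I', 'top', 'owl'] (min_width=12, slack=4)
Line 2: ['umbrella', 'rice'] (min_width=13, slack=3)
Line 3: ['absolute', 'why', 'a'] (min_width=14, slack=2)
Line 4: ['lightbulb', 'why'] (min_width=13, slack=3)
Line 5: ['south', 'kitchen'] (min_width=13, slack=3)
Line 6: ['young', 'compound'] (min_width=14, slack=2)
Line 7: ['old', 'gentle', 'on'] (min_width=13, slack=3)
Line 8: ['violin', 'hard'] (min_width=11, slack=5)
Line 9: ['plane', 'garden', 'end'] (min_width=16, slack=0)
Line 10: ['network', 'take', 'for'] (min_width=16, slack=0)
Line 11: ['absolute'] (min_width=8, slack=8)
Total lines: 11

Answer: 11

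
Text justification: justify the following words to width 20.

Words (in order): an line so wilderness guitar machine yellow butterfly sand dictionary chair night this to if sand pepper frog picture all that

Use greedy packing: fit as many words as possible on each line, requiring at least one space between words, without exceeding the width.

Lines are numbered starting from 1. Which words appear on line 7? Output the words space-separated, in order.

Answer: sand pepper frog

Derivation:
Line 1: ['an', 'line', 'so'] (min_width=10, slack=10)
Line 2: ['wilderness', 'guitar'] (min_width=17, slack=3)
Line 3: ['machine', 'yellow'] (min_width=14, slack=6)
Line 4: ['butterfly', 'sand'] (min_width=14, slack=6)
Line 5: ['dictionary', 'chair'] (min_width=16, slack=4)
Line 6: ['night', 'this', 'to', 'if'] (min_width=16, slack=4)
Line 7: ['sand', 'pepper', 'frog'] (min_width=16, slack=4)
Line 8: ['picture', 'all', 'that'] (min_width=16, slack=4)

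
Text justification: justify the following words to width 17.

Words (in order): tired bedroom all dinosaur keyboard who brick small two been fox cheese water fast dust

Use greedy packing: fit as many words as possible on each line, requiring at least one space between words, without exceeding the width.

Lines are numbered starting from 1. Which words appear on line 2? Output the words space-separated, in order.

Line 1: ['tired', 'bedroom', 'all'] (min_width=17, slack=0)
Line 2: ['dinosaur', 'keyboard'] (min_width=17, slack=0)
Line 3: ['who', 'brick', 'small'] (min_width=15, slack=2)
Line 4: ['two', 'been', 'fox'] (min_width=12, slack=5)
Line 5: ['cheese', 'water', 'fast'] (min_width=17, slack=0)
Line 6: ['dust'] (min_width=4, slack=13)

Answer: dinosaur keyboard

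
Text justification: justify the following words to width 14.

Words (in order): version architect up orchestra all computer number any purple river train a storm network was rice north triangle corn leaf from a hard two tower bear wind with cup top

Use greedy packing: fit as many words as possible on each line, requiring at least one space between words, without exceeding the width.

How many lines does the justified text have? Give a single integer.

Answer: 14

Derivation:
Line 1: ['version'] (min_width=7, slack=7)
Line 2: ['architect', 'up'] (min_width=12, slack=2)
Line 3: ['orchestra', 'all'] (min_width=13, slack=1)
Line 4: ['computer'] (min_width=8, slack=6)
Line 5: ['number', 'any'] (min_width=10, slack=4)
Line 6: ['purple', 'river'] (min_width=12, slack=2)
Line 7: ['train', 'a', 'storm'] (min_width=13, slack=1)
Line 8: ['network', 'was'] (min_width=11, slack=3)
Line 9: ['rice', 'north'] (min_width=10, slack=4)
Line 10: ['triangle', 'corn'] (min_width=13, slack=1)
Line 11: ['leaf', 'from', 'a'] (min_width=11, slack=3)
Line 12: ['hard', 'two', 'tower'] (min_width=14, slack=0)
Line 13: ['bear', 'wind', 'with'] (min_width=14, slack=0)
Line 14: ['cup', 'top'] (min_width=7, slack=7)
Total lines: 14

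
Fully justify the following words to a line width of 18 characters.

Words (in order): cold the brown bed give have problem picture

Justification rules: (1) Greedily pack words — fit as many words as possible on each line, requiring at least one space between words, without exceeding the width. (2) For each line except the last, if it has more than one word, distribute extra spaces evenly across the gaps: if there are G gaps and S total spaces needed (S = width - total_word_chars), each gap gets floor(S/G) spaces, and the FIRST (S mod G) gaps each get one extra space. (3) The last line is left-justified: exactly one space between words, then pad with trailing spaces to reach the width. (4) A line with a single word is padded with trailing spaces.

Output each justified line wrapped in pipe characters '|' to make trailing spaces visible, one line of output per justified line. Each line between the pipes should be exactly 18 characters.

Answer: |cold the brown bed|
|give  have problem|
|picture           |

Derivation:
Line 1: ['cold', 'the', 'brown', 'bed'] (min_width=18, slack=0)
Line 2: ['give', 'have', 'problem'] (min_width=17, slack=1)
Line 3: ['picture'] (min_width=7, slack=11)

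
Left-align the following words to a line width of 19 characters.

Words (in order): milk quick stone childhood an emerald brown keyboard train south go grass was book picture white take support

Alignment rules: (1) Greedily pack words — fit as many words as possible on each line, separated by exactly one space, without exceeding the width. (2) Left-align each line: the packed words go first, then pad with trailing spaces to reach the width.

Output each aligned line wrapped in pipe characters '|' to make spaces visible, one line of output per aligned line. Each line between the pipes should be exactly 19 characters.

Line 1: ['milk', 'quick', 'stone'] (min_width=16, slack=3)
Line 2: ['childhood', 'an'] (min_width=12, slack=7)
Line 3: ['emerald', 'brown'] (min_width=13, slack=6)
Line 4: ['keyboard', 'train'] (min_width=14, slack=5)
Line 5: ['south', 'go', 'grass', 'was'] (min_width=18, slack=1)
Line 6: ['book', 'picture', 'white'] (min_width=18, slack=1)
Line 7: ['take', 'support'] (min_width=12, slack=7)

Answer: |milk quick stone   |
|childhood an       |
|emerald brown      |
|keyboard train     |
|south go grass was |
|book picture white |
|take support       |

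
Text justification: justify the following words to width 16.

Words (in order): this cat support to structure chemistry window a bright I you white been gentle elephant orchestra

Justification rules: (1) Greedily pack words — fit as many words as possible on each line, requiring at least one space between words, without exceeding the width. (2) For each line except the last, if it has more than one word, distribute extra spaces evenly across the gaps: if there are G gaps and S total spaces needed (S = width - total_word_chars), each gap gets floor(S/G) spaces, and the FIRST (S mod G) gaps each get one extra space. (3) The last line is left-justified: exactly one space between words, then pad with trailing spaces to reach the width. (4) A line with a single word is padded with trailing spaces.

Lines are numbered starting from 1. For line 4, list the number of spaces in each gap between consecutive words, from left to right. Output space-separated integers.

Line 1: ['this', 'cat', 'support'] (min_width=16, slack=0)
Line 2: ['to', 'structure'] (min_width=12, slack=4)
Line 3: ['chemistry', 'window'] (min_width=16, slack=0)
Line 4: ['a', 'bright', 'I', 'you'] (min_width=14, slack=2)
Line 5: ['white', 'been'] (min_width=10, slack=6)
Line 6: ['gentle', 'elephant'] (min_width=15, slack=1)
Line 7: ['orchestra'] (min_width=9, slack=7)

Answer: 2 2 1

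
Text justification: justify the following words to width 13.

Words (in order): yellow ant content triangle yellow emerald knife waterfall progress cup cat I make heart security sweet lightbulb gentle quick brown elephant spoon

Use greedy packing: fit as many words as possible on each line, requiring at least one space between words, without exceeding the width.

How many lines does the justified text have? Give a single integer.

Answer: 16

Derivation:
Line 1: ['yellow', 'ant'] (min_width=10, slack=3)
Line 2: ['content'] (min_width=7, slack=6)
Line 3: ['triangle'] (min_width=8, slack=5)
Line 4: ['yellow'] (min_width=6, slack=7)
Line 5: ['emerald', 'knife'] (min_width=13, slack=0)
Line 6: ['waterfall'] (min_width=9, slack=4)
Line 7: ['progress', 'cup'] (min_width=12, slack=1)
Line 8: ['cat', 'I', 'make'] (min_width=10, slack=3)
Line 9: ['heart'] (min_width=5, slack=8)
Line 10: ['security'] (min_width=8, slack=5)
Line 11: ['sweet'] (min_width=5, slack=8)
Line 12: ['lightbulb'] (min_width=9, slack=4)
Line 13: ['gentle', 'quick'] (min_width=12, slack=1)
Line 14: ['brown'] (min_width=5, slack=8)
Line 15: ['elephant'] (min_width=8, slack=5)
Line 16: ['spoon'] (min_width=5, slack=8)
Total lines: 16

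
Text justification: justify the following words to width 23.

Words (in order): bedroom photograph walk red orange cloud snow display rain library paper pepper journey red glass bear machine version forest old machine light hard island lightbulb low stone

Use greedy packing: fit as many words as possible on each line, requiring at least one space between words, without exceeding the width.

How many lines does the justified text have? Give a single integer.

Line 1: ['bedroom', 'photograph', 'walk'] (min_width=23, slack=0)
Line 2: ['red', 'orange', 'cloud', 'snow'] (min_width=21, slack=2)
Line 3: ['display', 'rain', 'library'] (min_width=20, slack=3)
Line 4: ['paper', 'pepper', 'journey'] (min_width=20, slack=3)
Line 5: ['red', 'glass', 'bear', 'machine'] (min_width=22, slack=1)
Line 6: ['version', 'forest', 'old'] (min_width=18, slack=5)
Line 7: ['machine', 'light', 'hard'] (min_width=18, slack=5)
Line 8: ['island', 'lightbulb', 'low'] (min_width=20, slack=3)
Line 9: ['stone'] (min_width=5, slack=18)
Total lines: 9

Answer: 9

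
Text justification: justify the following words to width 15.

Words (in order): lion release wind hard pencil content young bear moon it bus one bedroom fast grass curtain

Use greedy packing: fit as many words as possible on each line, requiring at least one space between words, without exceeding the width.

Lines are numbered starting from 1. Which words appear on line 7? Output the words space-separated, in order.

Line 1: ['lion', 'release'] (min_width=12, slack=3)
Line 2: ['wind', 'hard'] (min_width=9, slack=6)
Line 3: ['pencil', 'content'] (min_width=14, slack=1)
Line 4: ['young', 'bear', 'moon'] (min_width=15, slack=0)
Line 5: ['it', 'bus', 'one'] (min_width=10, slack=5)
Line 6: ['bedroom', 'fast'] (min_width=12, slack=3)
Line 7: ['grass', 'curtain'] (min_width=13, slack=2)

Answer: grass curtain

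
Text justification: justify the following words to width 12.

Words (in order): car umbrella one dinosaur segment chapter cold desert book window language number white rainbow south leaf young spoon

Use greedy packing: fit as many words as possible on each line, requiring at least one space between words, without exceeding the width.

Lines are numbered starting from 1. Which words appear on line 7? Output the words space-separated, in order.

Line 1: ['car', 'umbrella'] (min_width=12, slack=0)
Line 2: ['one', 'dinosaur'] (min_width=12, slack=0)
Line 3: ['segment'] (min_width=7, slack=5)
Line 4: ['chapter', 'cold'] (min_width=12, slack=0)
Line 5: ['desert', 'book'] (min_width=11, slack=1)
Line 6: ['window'] (min_width=6, slack=6)
Line 7: ['language'] (min_width=8, slack=4)
Line 8: ['number', 'white'] (min_width=12, slack=0)
Line 9: ['rainbow'] (min_width=7, slack=5)
Line 10: ['south', 'leaf'] (min_width=10, slack=2)
Line 11: ['young', 'spoon'] (min_width=11, slack=1)

Answer: language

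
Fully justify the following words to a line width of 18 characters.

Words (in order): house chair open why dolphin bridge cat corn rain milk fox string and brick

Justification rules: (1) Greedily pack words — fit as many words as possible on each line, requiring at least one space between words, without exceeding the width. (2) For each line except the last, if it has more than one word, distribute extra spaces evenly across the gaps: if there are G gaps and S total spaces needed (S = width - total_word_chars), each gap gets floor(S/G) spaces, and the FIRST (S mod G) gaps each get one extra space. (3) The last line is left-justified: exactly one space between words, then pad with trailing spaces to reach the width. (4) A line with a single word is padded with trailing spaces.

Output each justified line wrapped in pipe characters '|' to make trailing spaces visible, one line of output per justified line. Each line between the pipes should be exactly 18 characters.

Answer: |house  chair  open|
|why dolphin bridge|
|cat corn rain milk|
|fox   string   and|
|brick             |

Derivation:
Line 1: ['house', 'chair', 'open'] (min_width=16, slack=2)
Line 2: ['why', 'dolphin', 'bridge'] (min_width=18, slack=0)
Line 3: ['cat', 'corn', 'rain', 'milk'] (min_width=18, slack=0)
Line 4: ['fox', 'string', 'and'] (min_width=14, slack=4)
Line 5: ['brick'] (min_width=5, slack=13)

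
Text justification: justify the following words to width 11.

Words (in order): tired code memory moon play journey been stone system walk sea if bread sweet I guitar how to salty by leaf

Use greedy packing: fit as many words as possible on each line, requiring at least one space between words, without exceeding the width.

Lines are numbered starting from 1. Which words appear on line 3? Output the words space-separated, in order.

Answer: play

Derivation:
Line 1: ['tired', 'code'] (min_width=10, slack=1)
Line 2: ['memory', 'moon'] (min_width=11, slack=0)
Line 3: ['play'] (min_width=4, slack=7)
Line 4: ['journey'] (min_width=7, slack=4)
Line 5: ['been', 'stone'] (min_width=10, slack=1)
Line 6: ['system', 'walk'] (min_width=11, slack=0)
Line 7: ['sea', 'if'] (min_width=6, slack=5)
Line 8: ['bread', 'sweet'] (min_width=11, slack=0)
Line 9: ['I', 'guitar'] (min_width=8, slack=3)
Line 10: ['how', 'to'] (min_width=6, slack=5)
Line 11: ['salty', 'by'] (min_width=8, slack=3)
Line 12: ['leaf'] (min_width=4, slack=7)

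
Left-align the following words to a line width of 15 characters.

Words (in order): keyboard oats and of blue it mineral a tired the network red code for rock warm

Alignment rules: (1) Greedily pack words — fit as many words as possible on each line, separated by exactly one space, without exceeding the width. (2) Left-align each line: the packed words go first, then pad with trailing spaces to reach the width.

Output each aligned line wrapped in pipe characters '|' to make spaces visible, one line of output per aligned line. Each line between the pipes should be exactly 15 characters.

Answer: |keyboard oats  |
|and of blue it |
|mineral a tired|
|the network red|
|code for rock  |
|warm           |

Derivation:
Line 1: ['keyboard', 'oats'] (min_width=13, slack=2)
Line 2: ['and', 'of', 'blue', 'it'] (min_width=14, slack=1)
Line 3: ['mineral', 'a', 'tired'] (min_width=15, slack=0)
Line 4: ['the', 'network', 'red'] (min_width=15, slack=0)
Line 5: ['code', 'for', 'rock'] (min_width=13, slack=2)
Line 6: ['warm'] (min_width=4, slack=11)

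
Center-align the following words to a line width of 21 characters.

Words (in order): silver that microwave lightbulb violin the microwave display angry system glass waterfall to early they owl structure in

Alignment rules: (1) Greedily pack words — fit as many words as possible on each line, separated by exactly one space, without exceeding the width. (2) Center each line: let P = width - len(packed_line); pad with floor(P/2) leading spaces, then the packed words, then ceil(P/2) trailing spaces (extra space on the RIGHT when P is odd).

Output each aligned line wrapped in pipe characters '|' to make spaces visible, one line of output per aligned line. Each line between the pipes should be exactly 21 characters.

Line 1: ['silver', 'that', 'microwave'] (min_width=21, slack=0)
Line 2: ['lightbulb', 'violin', 'the'] (min_width=20, slack=1)
Line 3: ['microwave', 'display'] (min_width=17, slack=4)
Line 4: ['angry', 'system', 'glass'] (min_width=18, slack=3)
Line 5: ['waterfall', 'to', 'early'] (min_width=18, slack=3)
Line 6: ['they', 'owl', 'structure', 'in'] (min_width=21, slack=0)

Answer: |silver that microwave|
|lightbulb violin the |
|  microwave display  |
| angry system glass  |
| waterfall to early  |
|they owl structure in|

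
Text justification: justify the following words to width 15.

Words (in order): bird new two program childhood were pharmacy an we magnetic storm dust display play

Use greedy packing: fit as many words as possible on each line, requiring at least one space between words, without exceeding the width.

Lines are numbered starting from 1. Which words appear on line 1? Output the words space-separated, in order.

Line 1: ['bird', 'new', 'two'] (min_width=12, slack=3)
Line 2: ['program'] (min_width=7, slack=8)
Line 3: ['childhood', 'were'] (min_width=14, slack=1)
Line 4: ['pharmacy', 'an', 'we'] (min_width=14, slack=1)
Line 5: ['magnetic', 'storm'] (min_width=14, slack=1)
Line 6: ['dust', 'display'] (min_width=12, slack=3)
Line 7: ['play'] (min_width=4, slack=11)

Answer: bird new two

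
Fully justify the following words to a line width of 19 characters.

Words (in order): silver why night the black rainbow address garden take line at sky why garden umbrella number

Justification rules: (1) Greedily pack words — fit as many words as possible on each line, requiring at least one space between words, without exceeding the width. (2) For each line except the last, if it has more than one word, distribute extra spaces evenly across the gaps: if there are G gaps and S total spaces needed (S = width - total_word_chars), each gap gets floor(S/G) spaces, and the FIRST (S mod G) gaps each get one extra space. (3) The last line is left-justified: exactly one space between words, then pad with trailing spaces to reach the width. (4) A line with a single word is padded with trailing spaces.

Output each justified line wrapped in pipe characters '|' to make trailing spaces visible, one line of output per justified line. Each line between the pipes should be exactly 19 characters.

Line 1: ['silver', 'why', 'night'] (min_width=16, slack=3)
Line 2: ['the', 'black', 'rainbow'] (min_width=17, slack=2)
Line 3: ['address', 'garden', 'take'] (min_width=19, slack=0)
Line 4: ['line', 'at', 'sky', 'why'] (min_width=15, slack=4)
Line 5: ['garden', 'umbrella'] (min_width=15, slack=4)
Line 6: ['number'] (min_width=6, slack=13)

Answer: |silver   why  night|
|the  black  rainbow|
|address garden take|
|line   at  sky  why|
|garden     umbrella|
|number             |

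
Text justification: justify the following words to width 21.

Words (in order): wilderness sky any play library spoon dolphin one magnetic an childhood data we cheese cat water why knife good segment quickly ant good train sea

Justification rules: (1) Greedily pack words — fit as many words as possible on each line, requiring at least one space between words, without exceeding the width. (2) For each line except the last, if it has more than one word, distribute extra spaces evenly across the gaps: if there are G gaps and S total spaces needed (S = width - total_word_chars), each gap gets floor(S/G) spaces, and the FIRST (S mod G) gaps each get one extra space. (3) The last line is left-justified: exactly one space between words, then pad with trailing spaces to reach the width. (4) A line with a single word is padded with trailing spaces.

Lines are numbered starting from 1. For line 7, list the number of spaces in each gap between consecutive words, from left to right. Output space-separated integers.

Answer: 4 3

Derivation:
Line 1: ['wilderness', 'sky', 'any'] (min_width=18, slack=3)
Line 2: ['play', 'library', 'spoon'] (min_width=18, slack=3)
Line 3: ['dolphin', 'one', 'magnetic'] (min_width=20, slack=1)
Line 4: ['an', 'childhood', 'data', 'we'] (min_width=20, slack=1)
Line 5: ['cheese', 'cat', 'water', 'why'] (min_width=20, slack=1)
Line 6: ['knife', 'good', 'segment'] (min_width=18, slack=3)
Line 7: ['quickly', 'ant', 'good'] (min_width=16, slack=5)
Line 8: ['train', 'sea'] (min_width=9, slack=12)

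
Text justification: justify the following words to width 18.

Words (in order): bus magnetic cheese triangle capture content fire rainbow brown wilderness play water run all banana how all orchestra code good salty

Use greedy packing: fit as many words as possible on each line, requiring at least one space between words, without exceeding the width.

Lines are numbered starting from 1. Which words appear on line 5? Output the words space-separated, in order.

Line 1: ['bus', 'magnetic'] (min_width=12, slack=6)
Line 2: ['cheese', 'triangle'] (min_width=15, slack=3)
Line 3: ['capture', 'content'] (min_width=15, slack=3)
Line 4: ['fire', 'rainbow', 'brown'] (min_width=18, slack=0)
Line 5: ['wilderness', 'play'] (min_width=15, slack=3)
Line 6: ['water', 'run', 'all'] (min_width=13, slack=5)
Line 7: ['banana', 'how', 'all'] (min_width=14, slack=4)
Line 8: ['orchestra', 'code'] (min_width=14, slack=4)
Line 9: ['good', 'salty'] (min_width=10, slack=8)

Answer: wilderness play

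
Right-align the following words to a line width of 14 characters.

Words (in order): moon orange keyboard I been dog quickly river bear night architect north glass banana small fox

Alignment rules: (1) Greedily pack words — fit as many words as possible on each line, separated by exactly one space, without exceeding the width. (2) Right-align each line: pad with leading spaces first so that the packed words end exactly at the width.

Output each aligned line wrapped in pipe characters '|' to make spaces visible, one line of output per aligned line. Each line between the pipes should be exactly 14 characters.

Answer: |   moon orange|
|    keyboard I|
|      been dog|
| quickly river|
|    bear night|
|     architect|
|   north glass|
|  banana small|
|           fox|

Derivation:
Line 1: ['moon', 'orange'] (min_width=11, slack=3)
Line 2: ['keyboard', 'I'] (min_width=10, slack=4)
Line 3: ['been', 'dog'] (min_width=8, slack=6)
Line 4: ['quickly', 'river'] (min_width=13, slack=1)
Line 5: ['bear', 'night'] (min_width=10, slack=4)
Line 6: ['architect'] (min_width=9, slack=5)
Line 7: ['north', 'glass'] (min_width=11, slack=3)
Line 8: ['banana', 'small'] (min_width=12, slack=2)
Line 9: ['fox'] (min_width=3, slack=11)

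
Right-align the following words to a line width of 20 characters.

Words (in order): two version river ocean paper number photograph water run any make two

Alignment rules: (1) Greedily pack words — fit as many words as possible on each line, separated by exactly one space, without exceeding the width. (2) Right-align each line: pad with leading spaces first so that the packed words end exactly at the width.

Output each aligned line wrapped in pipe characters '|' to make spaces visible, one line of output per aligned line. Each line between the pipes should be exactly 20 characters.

Line 1: ['two', 'version', 'river'] (min_width=17, slack=3)
Line 2: ['ocean', 'paper', 'number'] (min_width=18, slack=2)
Line 3: ['photograph', 'water', 'run'] (min_width=20, slack=0)
Line 4: ['any', 'make', 'two'] (min_width=12, slack=8)

Answer: |   two version river|
|  ocean paper number|
|photograph water run|
|        any make two|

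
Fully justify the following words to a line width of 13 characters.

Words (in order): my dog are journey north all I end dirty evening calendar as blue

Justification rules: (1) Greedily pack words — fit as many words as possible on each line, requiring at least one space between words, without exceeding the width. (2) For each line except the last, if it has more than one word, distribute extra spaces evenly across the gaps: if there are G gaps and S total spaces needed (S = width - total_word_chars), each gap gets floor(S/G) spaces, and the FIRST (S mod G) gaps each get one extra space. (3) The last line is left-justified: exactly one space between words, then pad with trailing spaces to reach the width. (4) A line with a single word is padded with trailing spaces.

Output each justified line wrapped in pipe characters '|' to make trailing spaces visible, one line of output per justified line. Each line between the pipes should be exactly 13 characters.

Line 1: ['my', 'dog', 'are'] (min_width=10, slack=3)
Line 2: ['journey', 'north'] (min_width=13, slack=0)
Line 3: ['all', 'I', 'end'] (min_width=9, slack=4)
Line 4: ['dirty', 'evening'] (min_width=13, slack=0)
Line 5: ['calendar', 'as'] (min_width=11, slack=2)
Line 6: ['blue'] (min_width=4, slack=9)

Answer: |my   dog  are|
|journey north|
|all   I   end|
|dirty evening|
|calendar   as|
|blue         |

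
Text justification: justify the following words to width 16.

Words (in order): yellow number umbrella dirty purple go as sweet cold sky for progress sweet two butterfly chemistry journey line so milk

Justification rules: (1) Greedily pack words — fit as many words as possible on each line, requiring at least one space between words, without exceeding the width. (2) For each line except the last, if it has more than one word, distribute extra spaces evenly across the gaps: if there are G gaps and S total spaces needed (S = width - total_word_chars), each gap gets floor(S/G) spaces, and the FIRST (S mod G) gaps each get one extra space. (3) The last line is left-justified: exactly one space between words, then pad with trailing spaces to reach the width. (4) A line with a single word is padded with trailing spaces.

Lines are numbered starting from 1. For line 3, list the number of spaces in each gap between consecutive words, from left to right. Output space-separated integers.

Answer: 3 3

Derivation:
Line 1: ['yellow', 'number'] (min_width=13, slack=3)
Line 2: ['umbrella', 'dirty'] (min_width=14, slack=2)
Line 3: ['purple', 'go', 'as'] (min_width=12, slack=4)
Line 4: ['sweet', 'cold', 'sky'] (min_width=14, slack=2)
Line 5: ['for', 'progress'] (min_width=12, slack=4)
Line 6: ['sweet', 'two'] (min_width=9, slack=7)
Line 7: ['butterfly'] (min_width=9, slack=7)
Line 8: ['chemistry'] (min_width=9, slack=7)
Line 9: ['journey', 'line', 'so'] (min_width=15, slack=1)
Line 10: ['milk'] (min_width=4, slack=12)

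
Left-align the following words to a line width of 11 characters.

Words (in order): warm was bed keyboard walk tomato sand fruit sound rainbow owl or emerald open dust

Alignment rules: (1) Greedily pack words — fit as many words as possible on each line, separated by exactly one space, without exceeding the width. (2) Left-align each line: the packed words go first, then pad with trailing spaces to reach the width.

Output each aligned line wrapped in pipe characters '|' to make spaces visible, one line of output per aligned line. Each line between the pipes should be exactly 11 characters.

Line 1: ['warm', 'was'] (min_width=8, slack=3)
Line 2: ['bed'] (min_width=3, slack=8)
Line 3: ['keyboard'] (min_width=8, slack=3)
Line 4: ['walk', 'tomato'] (min_width=11, slack=0)
Line 5: ['sand', 'fruit'] (min_width=10, slack=1)
Line 6: ['sound'] (min_width=5, slack=6)
Line 7: ['rainbow', 'owl'] (min_width=11, slack=0)
Line 8: ['or', 'emerald'] (min_width=10, slack=1)
Line 9: ['open', 'dust'] (min_width=9, slack=2)

Answer: |warm was   |
|bed        |
|keyboard   |
|walk tomato|
|sand fruit |
|sound      |
|rainbow owl|
|or emerald |
|open dust  |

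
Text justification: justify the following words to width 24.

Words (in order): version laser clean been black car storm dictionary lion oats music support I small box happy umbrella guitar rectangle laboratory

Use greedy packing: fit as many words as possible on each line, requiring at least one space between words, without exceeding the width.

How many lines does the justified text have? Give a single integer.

Answer: 7

Derivation:
Line 1: ['version', 'laser', 'clean', 'been'] (min_width=24, slack=0)
Line 2: ['black', 'car', 'storm'] (min_width=15, slack=9)
Line 3: ['dictionary', 'lion', 'oats'] (min_width=20, slack=4)
Line 4: ['music', 'support', 'I', 'small'] (min_width=21, slack=3)
Line 5: ['box', 'happy', 'umbrella'] (min_width=18, slack=6)
Line 6: ['guitar', 'rectangle'] (min_width=16, slack=8)
Line 7: ['laboratory'] (min_width=10, slack=14)
Total lines: 7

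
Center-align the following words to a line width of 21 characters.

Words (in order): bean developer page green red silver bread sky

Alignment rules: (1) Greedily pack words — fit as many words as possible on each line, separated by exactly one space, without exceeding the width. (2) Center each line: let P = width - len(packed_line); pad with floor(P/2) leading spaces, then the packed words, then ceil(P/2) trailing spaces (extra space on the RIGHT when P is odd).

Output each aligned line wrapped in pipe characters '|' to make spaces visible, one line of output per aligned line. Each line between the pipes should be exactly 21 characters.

Line 1: ['bean', 'developer', 'page'] (min_width=19, slack=2)
Line 2: ['green', 'red', 'silver'] (min_width=16, slack=5)
Line 3: ['bread', 'sky'] (min_width=9, slack=12)

Answer: | bean developer page |
|  green red silver   |
|      bread sky      |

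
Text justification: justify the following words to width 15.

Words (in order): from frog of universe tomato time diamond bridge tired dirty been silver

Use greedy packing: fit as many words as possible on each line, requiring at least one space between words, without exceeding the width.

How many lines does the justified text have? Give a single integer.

Line 1: ['from', 'frog', 'of'] (min_width=12, slack=3)
Line 2: ['universe', 'tomato'] (min_width=15, slack=0)
Line 3: ['time', 'diamond'] (min_width=12, slack=3)
Line 4: ['bridge', 'tired'] (min_width=12, slack=3)
Line 5: ['dirty', 'been'] (min_width=10, slack=5)
Line 6: ['silver'] (min_width=6, slack=9)
Total lines: 6

Answer: 6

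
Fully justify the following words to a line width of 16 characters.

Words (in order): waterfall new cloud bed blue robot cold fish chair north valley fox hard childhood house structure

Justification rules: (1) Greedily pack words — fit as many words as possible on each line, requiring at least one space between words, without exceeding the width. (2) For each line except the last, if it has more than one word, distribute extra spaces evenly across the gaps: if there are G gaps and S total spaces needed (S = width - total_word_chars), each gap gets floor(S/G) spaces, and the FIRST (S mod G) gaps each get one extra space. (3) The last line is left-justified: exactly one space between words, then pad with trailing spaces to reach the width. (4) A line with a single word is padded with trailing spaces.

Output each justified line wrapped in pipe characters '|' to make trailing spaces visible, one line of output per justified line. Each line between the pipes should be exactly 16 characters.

Line 1: ['waterfall', 'new'] (min_width=13, slack=3)
Line 2: ['cloud', 'bed', 'blue'] (min_width=14, slack=2)
Line 3: ['robot', 'cold', 'fish'] (min_width=15, slack=1)
Line 4: ['chair', 'north'] (min_width=11, slack=5)
Line 5: ['valley', 'fox', 'hard'] (min_width=15, slack=1)
Line 6: ['childhood', 'house'] (min_width=15, slack=1)
Line 7: ['structure'] (min_width=9, slack=7)

Answer: |waterfall    new|
|cloud  bed  blue|
|robot  cold fish|
|chair      north|
|valley  fox hard|
|childhood  house|
|structure       |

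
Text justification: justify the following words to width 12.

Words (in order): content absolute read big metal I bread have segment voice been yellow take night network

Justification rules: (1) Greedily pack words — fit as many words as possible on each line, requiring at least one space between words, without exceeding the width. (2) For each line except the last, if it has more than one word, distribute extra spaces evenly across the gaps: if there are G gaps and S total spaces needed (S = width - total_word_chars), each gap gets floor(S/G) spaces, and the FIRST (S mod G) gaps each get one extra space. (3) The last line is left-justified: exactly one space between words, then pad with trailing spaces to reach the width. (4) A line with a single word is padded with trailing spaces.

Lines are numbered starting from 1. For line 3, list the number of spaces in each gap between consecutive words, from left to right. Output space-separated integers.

Line 1: ['content'] (min_width=7, slack=5)
Line 2: ['absolute'] (min_width=8, slack=4)
Line 3: ['read', 'big'] (min_width=8, slack=4)
Line 4: ['metal', 'I'] (min_width=7, slack=5)
Line 5: ['bread', 'have'] (min_width=10, slack=2)
Line 6: ['segment'] (min_width=7, slack=5)
Line 7: ['voice', 'been'] (min_width=10, slack=2)
Line 8: ['yellow', 'take'] (min_width=11, slack=1)
Line 9: ['night'] (min_width=5, slack=7)
Line 10: ['network'] (min_width=7, slack=5)

Answer: 5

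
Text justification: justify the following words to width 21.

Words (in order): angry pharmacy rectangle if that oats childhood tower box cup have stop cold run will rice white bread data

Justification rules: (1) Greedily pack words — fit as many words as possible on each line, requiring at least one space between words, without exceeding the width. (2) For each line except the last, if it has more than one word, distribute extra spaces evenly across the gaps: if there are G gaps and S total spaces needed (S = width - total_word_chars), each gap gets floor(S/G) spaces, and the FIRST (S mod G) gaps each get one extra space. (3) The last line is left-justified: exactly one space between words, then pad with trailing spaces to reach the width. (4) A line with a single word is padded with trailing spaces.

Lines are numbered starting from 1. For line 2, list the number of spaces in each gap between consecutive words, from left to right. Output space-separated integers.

Answer: 3 3

Derivation:
Line 1: ['angry', 'pharmacy'] (min_width=14, slack=7)
Line 2: ['rectangle', 'if', 'that'] (min_width=17, slack=4)
Line 3: ['oats', 'childhood', 'tower'] (min_width=20, slack=1)
Line 4: ['box', 'cup', 'have', 'stop'] (min_width=17, slack=4)
Line 5: ['cold', 'run', 'will', 'rice'] (min_width=18, slack=3)
Line 6: ['white', 'bread', 'data'] (min_width=16, slack=5)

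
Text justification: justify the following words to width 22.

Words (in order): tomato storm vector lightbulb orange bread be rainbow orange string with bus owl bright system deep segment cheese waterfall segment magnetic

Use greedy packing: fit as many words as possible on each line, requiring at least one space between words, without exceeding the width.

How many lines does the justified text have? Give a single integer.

Line 1: ['tomato', 'storm', 'vector'] (min_width=19, slack=3)
Line 2: ['lightbulb', 'orange', 'bread'] (min_width=22, slack=0)
Line 3: ['be', 'rainbow', 'orange'] (min_width=17, slack=5)
Line 4: ['string', 'with', 'bus', 'owl'] (min_width=19, slack=3)
Line 5: ['bright', 'system', 'deep'] (min_width=18, slack=4)
Line 6: ['segment', 'cheese'] (min_width=14, slack=8)
Line 7: ['waterfall', 'segment'] (min_width=17, slack=5)
Line 8: ['magnetic'] (min_width=8, slack=14)
Total lines: 8

Answer: 8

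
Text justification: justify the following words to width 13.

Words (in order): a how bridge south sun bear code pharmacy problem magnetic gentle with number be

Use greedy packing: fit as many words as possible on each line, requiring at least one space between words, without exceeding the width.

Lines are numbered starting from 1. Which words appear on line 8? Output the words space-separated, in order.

Answer: number be

Derivation:
Line 1: ['a', 'how', 'bridge'] (min_width=12, slack=1)
Line 2: ['south', 'sun'] (min_width=9, slack=4)
Line 3: ['bear', 'code'] (min_width=9, slack=4)
Line 4: ['pharmacy'] (min_width=8, slack=5)
Line 5: ['problem'] (min_width=7, slack=6)
Line 6: ['magnetic'] (min_width=8, slack=5)
Line 7: ['gentle', 'with'] (min_width=11, slack=2)
Line 8: ['number', 'be'] (min_width=9, slack=4)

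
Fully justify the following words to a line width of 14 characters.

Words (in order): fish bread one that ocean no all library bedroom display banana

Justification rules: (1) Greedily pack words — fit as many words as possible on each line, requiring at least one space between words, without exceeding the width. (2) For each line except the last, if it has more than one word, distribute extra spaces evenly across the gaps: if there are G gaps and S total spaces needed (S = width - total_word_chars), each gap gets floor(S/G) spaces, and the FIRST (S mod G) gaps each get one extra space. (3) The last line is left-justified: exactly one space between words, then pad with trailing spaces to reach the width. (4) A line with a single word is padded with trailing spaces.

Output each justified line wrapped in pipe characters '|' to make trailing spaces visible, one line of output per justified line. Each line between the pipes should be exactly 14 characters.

Answer: |fish bread one|
|that  ocean no|
|all    library|
|bedroom       |
|display banana|

Derivation:
Line 1: ['fish', 'bread', 'one'] (min_width=14, slack=0)
Line 2: ['that', 'ocean', 'no'] (min_width=13, slack=1)
Line 3: ['all', 'library'] (min_width=11, slack=3)
Line 4: ['bedroom'] (min_width=7, slack=7)
Line 5: ['display', 'banana'] (min_width=14, slack=0)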